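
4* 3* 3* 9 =324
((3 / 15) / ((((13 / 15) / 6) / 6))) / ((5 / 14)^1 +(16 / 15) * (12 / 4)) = 2520 / 1079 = 2.34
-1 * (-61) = 61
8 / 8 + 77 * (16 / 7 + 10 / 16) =1801 / 8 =225.12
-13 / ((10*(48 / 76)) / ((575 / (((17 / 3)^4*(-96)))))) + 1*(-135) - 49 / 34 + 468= 331.57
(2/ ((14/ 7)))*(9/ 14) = 9/ 14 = 0.64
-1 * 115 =-115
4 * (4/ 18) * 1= 8/ 9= 0.89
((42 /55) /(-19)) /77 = -6 /11495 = -0.00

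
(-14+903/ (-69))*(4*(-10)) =24920/ 23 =1083.48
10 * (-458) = -4580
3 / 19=0.16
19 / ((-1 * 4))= -19 / 4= -4.75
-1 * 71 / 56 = -71 / 56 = -1.27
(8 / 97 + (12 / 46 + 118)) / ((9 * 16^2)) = 3667 / 71392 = 0.05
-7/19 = -0.37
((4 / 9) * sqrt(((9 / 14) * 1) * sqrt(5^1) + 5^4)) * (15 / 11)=10 * sqrt(126 * sqrt(5) + 122500) / 231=15.17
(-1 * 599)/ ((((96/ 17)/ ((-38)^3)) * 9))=69845197/ 108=646714.79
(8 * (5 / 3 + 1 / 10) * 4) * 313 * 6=530848 / 5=106169.60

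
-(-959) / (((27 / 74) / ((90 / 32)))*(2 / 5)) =887075 / 48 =18480.73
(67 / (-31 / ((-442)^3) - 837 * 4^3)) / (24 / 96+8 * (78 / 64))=-2892754748 / 23128221841765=-0.00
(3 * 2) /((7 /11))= 66 /7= 9.43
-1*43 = -43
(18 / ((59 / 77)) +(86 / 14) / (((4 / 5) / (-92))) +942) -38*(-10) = 263933 / 413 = 639.06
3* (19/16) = 57/16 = 3.56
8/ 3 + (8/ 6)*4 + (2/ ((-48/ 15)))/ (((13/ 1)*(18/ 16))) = 931/ 117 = 7.96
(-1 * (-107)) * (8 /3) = 856 /3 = 285.33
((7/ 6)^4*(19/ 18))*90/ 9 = 228095/ 11664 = 19.56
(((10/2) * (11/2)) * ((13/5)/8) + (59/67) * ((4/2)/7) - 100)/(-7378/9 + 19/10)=30665025/276180968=0.11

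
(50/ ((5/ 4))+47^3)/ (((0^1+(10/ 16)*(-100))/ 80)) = -3323616/ 25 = -132944.64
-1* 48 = -48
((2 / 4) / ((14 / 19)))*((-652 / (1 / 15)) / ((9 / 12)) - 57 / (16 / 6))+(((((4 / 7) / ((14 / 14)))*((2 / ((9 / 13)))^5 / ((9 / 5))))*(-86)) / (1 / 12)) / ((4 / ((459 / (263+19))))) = -35687.28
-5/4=-1.25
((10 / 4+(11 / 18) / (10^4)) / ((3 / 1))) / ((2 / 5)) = 450011 / 216000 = 2.08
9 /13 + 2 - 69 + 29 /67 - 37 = -89604 /871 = -102.87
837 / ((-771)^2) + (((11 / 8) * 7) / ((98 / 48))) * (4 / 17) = 8729535 / 7859831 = 1.11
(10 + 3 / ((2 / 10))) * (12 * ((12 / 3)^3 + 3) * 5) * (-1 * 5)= -502500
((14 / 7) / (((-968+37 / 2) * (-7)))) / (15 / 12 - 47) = -16 / 2432619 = -0.00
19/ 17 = 1.12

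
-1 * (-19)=19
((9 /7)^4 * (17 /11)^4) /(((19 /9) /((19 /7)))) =4931831529 /246071287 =20.04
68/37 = 1.84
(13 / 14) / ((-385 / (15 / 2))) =-39 / 2156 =-0.02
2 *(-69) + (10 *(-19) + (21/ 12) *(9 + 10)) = -1179/ 4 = -294.75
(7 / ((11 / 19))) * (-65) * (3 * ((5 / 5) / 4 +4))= -440895 / 44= -10020.34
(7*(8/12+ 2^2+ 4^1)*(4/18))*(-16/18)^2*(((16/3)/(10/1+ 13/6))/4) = 186368/159651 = 1.17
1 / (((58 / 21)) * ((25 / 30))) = 63 / 145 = 0.43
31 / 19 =1.63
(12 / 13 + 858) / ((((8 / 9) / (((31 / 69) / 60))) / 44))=1903803 / 5980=318.36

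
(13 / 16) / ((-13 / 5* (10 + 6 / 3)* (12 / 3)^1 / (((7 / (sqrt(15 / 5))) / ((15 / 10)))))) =-35* sqrt(3) / 3456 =-0.02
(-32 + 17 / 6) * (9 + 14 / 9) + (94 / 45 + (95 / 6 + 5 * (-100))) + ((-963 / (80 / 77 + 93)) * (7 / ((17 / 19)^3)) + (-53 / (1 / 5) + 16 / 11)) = -1153.57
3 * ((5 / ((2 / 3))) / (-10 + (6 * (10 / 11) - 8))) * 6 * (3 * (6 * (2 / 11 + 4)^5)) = -3626739360 / 14641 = -247711.18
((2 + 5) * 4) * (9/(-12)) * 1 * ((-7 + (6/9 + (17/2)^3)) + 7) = -103285/8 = -12910.62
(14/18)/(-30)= -7/270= -0.03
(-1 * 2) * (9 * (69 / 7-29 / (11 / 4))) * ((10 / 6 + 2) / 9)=106 / 21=5.05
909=909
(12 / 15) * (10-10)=0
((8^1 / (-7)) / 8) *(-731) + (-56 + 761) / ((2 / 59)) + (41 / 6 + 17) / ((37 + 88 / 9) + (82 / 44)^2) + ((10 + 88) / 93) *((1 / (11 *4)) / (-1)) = 32764327878025 / 1567492773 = 20902.38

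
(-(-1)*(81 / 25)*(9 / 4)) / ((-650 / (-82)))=29889 / 32500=0.92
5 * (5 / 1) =25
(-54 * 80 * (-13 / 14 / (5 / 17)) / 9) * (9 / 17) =5616 / 7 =802.29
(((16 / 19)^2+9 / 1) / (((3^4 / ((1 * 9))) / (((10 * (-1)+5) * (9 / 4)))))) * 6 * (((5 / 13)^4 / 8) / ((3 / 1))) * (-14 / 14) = 10953125 / 164968336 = 0.07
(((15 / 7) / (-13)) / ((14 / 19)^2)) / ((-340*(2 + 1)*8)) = 361 / 9702784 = 0.00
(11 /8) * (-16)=-22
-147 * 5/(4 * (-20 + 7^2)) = -735/116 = -6.34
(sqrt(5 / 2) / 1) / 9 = sqrt(10) / 18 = 0.18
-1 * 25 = -25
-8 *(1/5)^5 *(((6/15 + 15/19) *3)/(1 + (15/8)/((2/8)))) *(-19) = 5424/265625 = 0.02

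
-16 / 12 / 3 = -4 / 9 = -0.44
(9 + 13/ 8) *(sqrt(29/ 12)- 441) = -37485/ 8 + 85 *sqrt(87)/ 48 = -4669.11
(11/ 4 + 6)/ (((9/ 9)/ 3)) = 105/ 4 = 26.25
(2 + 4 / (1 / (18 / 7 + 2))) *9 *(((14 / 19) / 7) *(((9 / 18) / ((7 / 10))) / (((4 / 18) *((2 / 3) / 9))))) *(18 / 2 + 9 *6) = 6987465 / 133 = 52537.33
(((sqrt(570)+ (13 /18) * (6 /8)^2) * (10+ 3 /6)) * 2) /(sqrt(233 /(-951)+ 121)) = 273 * sqrt(109210938) /3674816+ 63 * sqrt(1729173185) /57419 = 46.40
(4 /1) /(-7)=-4 /7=-0.57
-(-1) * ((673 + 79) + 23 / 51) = 38375 / 51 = 752.45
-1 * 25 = -25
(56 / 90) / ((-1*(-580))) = 7 / 6525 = 0.00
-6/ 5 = -1.20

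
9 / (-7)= -9 / 7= -1.29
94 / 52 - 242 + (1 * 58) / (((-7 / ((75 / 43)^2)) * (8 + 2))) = -81677285 / 336518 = -242.71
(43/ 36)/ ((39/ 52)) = 43/ 27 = 1.59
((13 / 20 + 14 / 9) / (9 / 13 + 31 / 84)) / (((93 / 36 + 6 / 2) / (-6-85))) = -13150228 / 388265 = -33.87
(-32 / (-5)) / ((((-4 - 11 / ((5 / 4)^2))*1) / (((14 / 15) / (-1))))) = 112 / 207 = 0.54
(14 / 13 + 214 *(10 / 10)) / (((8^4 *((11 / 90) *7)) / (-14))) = -31455 / 36608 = -0.86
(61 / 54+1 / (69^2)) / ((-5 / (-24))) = 25820 / 4761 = 5.42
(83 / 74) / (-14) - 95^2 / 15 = -1870229 / 3108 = -601.75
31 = 31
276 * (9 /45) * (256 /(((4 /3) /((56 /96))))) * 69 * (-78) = -166368384 /5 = -33273676.80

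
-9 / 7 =-1.29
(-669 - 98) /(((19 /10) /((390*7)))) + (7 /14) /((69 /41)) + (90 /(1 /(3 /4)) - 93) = -1444830941 /1311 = -1102083.10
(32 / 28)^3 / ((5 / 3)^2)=4608 / 8575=0.54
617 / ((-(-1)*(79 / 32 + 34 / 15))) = 296160 / 2273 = 130.29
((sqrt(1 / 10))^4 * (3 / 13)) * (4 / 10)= 3 / 3250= 0.00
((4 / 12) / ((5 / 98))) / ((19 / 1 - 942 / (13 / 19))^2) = 16562 / 4673367015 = 0.00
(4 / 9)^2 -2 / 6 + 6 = 475 / 81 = 5.86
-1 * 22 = -22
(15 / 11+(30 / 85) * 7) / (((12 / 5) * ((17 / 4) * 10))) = 239 / 6358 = 0.04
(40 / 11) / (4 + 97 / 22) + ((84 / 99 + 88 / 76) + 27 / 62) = 4134209 / 1438338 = 2.87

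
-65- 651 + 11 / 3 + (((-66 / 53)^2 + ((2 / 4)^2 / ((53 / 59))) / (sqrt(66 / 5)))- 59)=-6486958 / 8427 + 59 * sqrt(330) / 13992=-769.71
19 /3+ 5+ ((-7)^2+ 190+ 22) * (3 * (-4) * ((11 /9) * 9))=-34440.67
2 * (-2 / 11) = -4 / 11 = -0.36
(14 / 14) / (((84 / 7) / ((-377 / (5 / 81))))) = -10179 / 20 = -508.95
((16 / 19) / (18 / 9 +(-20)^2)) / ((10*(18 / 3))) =2 / 57285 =0.00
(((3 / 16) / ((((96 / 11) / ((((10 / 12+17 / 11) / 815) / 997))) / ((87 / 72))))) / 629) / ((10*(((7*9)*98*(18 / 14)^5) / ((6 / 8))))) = 223097 / 534022621620918681600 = 0.00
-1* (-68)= 68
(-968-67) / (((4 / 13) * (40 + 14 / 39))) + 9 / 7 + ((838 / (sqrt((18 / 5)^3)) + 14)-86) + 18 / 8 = -6690573 / 44072 + 2095 * sqrt(10) / 54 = -29.13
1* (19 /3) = 19 /3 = 6.33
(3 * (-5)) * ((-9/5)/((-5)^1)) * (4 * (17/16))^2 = -7803/80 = -97.54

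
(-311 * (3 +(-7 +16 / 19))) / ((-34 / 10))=-93300 / 323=-288.85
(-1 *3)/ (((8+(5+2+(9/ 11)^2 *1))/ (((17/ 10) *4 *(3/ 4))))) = -6171/ 6320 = -0.98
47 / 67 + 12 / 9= 409 / 201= 2.03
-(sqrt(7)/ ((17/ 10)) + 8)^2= -19196/ 289 - 160 * sqrt(7)/ 17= -91.32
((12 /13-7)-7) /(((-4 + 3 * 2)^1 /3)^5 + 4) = -20655 /6526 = -3.17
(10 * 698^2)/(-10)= -487204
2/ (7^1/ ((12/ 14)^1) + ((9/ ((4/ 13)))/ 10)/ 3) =240/ 1097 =0.22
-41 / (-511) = 41 / 511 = 0.08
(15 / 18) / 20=1 / 24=0.04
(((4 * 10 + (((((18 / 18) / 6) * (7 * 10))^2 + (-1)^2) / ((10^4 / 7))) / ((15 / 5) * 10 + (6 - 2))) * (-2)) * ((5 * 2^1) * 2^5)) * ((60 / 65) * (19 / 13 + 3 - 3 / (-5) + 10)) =-1917408905632 / 5386875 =-355940.86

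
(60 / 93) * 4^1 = 80 / 31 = 2.58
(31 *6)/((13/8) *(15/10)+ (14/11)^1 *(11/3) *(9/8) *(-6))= -32/5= -6.40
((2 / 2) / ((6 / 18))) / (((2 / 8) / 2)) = 24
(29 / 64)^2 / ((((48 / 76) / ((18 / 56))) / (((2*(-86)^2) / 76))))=4665027 / 229376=20.34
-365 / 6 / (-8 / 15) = 1825 / 16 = 114.06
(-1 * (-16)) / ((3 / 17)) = 90.67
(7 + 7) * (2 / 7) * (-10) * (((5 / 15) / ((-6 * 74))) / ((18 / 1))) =5 / 2997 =0.00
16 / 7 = 2.29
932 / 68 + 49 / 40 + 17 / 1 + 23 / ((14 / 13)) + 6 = 282211 / 4760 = 59.29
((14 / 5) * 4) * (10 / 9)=112 / 9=12.44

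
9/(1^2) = 9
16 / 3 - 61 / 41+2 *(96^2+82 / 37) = 83921705 / 4551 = 18440.28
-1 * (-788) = 788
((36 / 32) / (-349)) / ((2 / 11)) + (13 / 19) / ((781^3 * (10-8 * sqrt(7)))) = -77958082927507 / 4397150849028432-26 * sqrt(7) / 787455381273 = -0.02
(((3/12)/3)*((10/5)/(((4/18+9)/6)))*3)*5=135/83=1.63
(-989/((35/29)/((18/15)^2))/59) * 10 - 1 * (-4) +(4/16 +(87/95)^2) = -581207539/2981860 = -194.91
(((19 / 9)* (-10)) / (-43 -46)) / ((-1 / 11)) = -2090 / 801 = -2.61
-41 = -41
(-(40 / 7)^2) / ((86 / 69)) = -55200 / 2107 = -26.20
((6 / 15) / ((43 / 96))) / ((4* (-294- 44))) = -24 / 36335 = -0.00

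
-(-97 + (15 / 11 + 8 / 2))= 1008 / 11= 91.64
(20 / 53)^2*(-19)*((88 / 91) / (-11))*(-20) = -1216000 / 255619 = -4.76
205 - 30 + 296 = 471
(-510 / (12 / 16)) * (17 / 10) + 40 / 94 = -54312 / 47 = -1155.57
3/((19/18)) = 54/19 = 2.84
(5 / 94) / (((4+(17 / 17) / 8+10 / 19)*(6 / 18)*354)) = 190 / 1960511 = 0.00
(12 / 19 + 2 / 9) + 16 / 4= 830 / 171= 4.85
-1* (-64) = 64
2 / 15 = 0.13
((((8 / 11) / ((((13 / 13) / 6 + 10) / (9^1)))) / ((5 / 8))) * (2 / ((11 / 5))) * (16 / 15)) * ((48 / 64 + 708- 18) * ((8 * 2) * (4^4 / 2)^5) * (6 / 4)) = 20998314737591648256 / 36905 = 568982922032018.65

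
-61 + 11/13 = -782/13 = -60.15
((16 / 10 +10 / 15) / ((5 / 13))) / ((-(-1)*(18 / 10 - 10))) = -442 / 615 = -0.72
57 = 57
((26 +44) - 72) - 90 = -92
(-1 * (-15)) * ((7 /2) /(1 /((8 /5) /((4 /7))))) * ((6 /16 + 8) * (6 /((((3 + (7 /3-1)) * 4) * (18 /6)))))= 29547 /208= 142.05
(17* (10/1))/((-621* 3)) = -170/1863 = -0.09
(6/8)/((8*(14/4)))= 3/112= 0.03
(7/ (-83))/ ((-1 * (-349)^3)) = -7/ 3528209567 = -0.00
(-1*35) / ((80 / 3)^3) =-189 / 102400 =-0.00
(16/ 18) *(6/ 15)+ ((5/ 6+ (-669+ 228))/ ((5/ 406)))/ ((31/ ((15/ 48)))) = -8033909/ 22320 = -359.94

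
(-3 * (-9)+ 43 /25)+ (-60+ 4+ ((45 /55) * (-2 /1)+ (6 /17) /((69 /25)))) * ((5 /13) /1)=9227534 /1397825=6.60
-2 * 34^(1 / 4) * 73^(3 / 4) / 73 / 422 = -34^(1 / 4) * 73^(3 / 4) / 15403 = -0.00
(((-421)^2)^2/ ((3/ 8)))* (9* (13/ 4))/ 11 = 2450321022318/ 11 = 222756456574.36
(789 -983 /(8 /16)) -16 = -1193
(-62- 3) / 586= -65 / 586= -0.11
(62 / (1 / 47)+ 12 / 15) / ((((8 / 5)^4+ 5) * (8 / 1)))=303625 / 9628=31.54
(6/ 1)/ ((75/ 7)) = 14/ 25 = 0.56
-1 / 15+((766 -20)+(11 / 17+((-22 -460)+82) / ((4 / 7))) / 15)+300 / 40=360473 / 510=706.81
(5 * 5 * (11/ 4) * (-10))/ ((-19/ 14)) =9625/ 19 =506.58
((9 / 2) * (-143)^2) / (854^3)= 184041 / 1245671728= 0.00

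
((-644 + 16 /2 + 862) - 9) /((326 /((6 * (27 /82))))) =17577 /13366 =1.32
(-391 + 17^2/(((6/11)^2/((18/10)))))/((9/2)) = 27149/90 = 301.66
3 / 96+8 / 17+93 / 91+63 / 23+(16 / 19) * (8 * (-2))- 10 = -415590649 / 21633248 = -19.21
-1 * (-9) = 9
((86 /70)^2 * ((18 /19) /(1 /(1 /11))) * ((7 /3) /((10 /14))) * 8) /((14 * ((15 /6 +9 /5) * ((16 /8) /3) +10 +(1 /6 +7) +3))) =266256 /25273325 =0.01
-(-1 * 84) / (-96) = -7 / 8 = -0.88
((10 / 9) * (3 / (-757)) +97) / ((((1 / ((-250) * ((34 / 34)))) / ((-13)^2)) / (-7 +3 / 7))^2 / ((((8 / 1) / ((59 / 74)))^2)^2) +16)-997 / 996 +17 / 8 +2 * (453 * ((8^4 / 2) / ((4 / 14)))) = 72692195843964860818223345742337026475 / 11193376529653793583651012973416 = 6494215.19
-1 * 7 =-7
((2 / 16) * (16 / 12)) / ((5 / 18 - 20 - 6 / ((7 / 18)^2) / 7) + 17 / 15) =-5145 / 748799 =-0.01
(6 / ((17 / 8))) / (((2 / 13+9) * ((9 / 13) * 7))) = 2704 / 42483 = 0.06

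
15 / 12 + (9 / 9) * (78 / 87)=249 / 116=2.15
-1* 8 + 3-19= -24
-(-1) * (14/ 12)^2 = 49/ 36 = 1.36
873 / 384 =291 / 128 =2.27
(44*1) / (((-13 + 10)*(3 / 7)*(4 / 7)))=-539 / 9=-59.89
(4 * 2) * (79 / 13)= 632 / 13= 48.62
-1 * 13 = -13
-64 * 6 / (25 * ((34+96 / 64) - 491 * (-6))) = -768 / 149075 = -0.01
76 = 76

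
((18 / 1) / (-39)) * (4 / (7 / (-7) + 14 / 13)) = -24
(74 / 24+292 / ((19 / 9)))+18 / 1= 36343 / 228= 159.40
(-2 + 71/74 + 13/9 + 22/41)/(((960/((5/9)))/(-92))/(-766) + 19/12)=452447858/773501613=0.58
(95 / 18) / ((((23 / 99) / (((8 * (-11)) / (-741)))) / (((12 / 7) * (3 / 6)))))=4840 / 2093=2.31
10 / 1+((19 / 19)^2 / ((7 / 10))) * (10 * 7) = 110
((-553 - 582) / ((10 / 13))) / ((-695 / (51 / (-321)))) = -50167 / 148730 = -0.34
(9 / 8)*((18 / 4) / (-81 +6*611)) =27 / 19120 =0.00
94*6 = 564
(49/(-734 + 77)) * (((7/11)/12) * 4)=-343/21681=-0.02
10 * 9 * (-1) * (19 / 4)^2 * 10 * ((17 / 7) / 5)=-276165 / 28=-9863.04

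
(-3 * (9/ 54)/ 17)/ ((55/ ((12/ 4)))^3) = -27/ 5656750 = -0.00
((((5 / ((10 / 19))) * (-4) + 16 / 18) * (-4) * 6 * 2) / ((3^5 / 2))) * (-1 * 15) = -53440 / 243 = -219.92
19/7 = 2.71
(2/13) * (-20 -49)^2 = 9522/13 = 732.46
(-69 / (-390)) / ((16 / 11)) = 0.12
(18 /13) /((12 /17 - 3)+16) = 306 /3029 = 0.10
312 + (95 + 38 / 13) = 5329 / 13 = 409.92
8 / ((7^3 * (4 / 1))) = 2 / 343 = 0.01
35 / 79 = 0.44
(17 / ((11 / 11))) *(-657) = -11169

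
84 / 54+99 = 905 / 9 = 100.56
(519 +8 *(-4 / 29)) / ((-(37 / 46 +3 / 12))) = -1381748 / 2813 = -491.20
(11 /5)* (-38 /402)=-209 /1005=-0.21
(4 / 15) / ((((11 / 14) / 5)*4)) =14 / 33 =0.42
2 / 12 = 1 / 6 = 0.17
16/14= 8/7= 1.14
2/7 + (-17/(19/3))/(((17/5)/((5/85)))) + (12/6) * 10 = 45761/2261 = 20.24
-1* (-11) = 11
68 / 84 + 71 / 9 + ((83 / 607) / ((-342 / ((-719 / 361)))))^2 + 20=1128235925173549375 / 39313529709834492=28.70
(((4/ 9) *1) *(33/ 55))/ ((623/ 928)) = 0.40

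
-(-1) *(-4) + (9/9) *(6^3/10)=88/5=17.60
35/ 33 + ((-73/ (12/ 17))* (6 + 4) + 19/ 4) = -135743/ 132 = -1028.36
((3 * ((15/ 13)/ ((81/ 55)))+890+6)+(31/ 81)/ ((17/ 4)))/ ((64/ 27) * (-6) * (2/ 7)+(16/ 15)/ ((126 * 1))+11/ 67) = -37714595135/ 163329387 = -230.91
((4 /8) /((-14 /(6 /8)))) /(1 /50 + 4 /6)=-225 /5768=-0.04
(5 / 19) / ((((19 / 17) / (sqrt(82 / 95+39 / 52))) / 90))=765 * sqrt(58235) / 6859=26.91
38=38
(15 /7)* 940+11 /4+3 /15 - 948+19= 152353 /140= 1088.24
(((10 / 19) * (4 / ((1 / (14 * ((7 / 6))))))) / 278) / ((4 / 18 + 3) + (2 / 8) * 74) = 5880 / 1032631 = 0.01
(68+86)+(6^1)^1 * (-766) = -4442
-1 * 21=-21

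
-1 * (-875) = 875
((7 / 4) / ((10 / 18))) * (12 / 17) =189 / 85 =2.22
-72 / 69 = -24 / 23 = -1.04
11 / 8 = 1.38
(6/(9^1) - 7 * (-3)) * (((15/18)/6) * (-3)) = -9.03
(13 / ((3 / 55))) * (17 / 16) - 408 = -7429 / 48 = -154.77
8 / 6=4 / 3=1.33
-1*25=-25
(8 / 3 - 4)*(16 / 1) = -64 / 3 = -21.33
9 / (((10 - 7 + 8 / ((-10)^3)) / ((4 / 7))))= 2250 / 1309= 1.72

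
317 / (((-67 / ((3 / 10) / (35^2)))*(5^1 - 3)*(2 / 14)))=-951 / 234500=-0.00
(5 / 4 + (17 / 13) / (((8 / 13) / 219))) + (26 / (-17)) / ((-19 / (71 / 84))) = 25324631 / 54264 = 466.69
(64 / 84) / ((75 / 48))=256 / 525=0.49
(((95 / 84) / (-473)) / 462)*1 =-95 / 18356184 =-0.00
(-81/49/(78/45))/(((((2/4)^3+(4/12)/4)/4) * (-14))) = 5832/4459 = 1.31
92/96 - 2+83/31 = 1.64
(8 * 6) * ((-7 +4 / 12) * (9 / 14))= -1440 / 7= -205.71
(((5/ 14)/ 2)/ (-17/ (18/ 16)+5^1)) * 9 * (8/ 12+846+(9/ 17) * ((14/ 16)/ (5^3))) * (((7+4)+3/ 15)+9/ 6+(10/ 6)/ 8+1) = -49893047613/ 26656000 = -1871.74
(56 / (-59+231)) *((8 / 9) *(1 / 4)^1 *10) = 280 / 387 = 0.72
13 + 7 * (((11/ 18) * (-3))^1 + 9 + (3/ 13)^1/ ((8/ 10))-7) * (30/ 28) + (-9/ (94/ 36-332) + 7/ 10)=52846411/ 3083080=17.14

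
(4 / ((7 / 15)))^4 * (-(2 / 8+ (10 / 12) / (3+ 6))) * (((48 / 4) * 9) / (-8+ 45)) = -12960000 / 2401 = -5397.75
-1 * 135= -135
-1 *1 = -1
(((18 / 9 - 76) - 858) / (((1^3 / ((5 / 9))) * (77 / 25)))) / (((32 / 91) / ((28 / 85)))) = -530075 / 3366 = -157.48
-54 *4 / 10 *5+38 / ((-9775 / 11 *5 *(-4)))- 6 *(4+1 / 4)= -6524708 / 48875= -133.50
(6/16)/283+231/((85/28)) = 14643807/192440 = 76.10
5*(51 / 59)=255 / 59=4.32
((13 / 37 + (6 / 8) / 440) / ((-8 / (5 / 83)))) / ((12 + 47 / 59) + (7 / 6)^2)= -147087 / 783289408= -0.00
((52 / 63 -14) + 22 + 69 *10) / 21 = 44026 / 1323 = 33.28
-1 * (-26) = 26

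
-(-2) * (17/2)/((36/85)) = 1445/36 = 40.14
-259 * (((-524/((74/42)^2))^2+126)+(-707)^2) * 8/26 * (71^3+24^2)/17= -9941610564049362716/11194313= -888094746327.83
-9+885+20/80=3505/4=876.25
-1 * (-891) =891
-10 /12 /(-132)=0.01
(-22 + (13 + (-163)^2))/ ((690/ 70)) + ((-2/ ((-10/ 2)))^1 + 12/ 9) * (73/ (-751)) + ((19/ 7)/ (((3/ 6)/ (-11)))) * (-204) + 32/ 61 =1645847215462/ 110633565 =14876.56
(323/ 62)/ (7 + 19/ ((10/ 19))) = 1615/ 13361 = 0.12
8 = 8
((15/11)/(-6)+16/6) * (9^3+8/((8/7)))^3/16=2005900288/33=60784857.21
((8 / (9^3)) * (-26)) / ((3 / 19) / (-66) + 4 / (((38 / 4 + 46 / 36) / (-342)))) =8433568 / 3751807977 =0.00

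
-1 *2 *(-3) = 6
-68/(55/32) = -2176/55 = -39.56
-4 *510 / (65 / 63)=-25704 / 13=-1977.23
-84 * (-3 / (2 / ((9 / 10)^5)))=74.40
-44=-44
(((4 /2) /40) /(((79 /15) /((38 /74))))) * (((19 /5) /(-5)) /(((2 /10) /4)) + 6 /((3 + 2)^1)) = -399 /5846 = -0.07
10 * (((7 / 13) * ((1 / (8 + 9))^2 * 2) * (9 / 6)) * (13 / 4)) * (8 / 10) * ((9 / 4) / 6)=63 / 1156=0.05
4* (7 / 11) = 28 / 11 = 2.55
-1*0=0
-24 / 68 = -6 / 17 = -0.35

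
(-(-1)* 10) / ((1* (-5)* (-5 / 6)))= 12 / 5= 2.40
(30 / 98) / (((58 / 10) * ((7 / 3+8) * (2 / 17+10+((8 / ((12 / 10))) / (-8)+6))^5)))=2484181807200 / 405682568973303377749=0.00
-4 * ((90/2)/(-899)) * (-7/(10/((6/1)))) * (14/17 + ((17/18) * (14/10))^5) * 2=-3418441055281/417799012500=-8.18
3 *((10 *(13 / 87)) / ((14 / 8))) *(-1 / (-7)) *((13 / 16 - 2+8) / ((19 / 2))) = 7085 / 26999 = 0.26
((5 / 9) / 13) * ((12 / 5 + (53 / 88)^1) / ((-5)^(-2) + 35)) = 33025 / 9019296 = 0.00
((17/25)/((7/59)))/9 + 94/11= 159083/17325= 9.18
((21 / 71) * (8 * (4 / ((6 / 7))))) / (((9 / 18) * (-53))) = -1568 / 3763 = -0.42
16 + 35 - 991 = -940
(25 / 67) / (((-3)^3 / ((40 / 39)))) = -1000 / 70551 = -0.01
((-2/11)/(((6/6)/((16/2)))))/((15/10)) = -32/33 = -0.97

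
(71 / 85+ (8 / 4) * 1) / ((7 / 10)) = 482 / 119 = 4.05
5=5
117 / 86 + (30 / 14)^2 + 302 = 1297711 / 4214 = 307.95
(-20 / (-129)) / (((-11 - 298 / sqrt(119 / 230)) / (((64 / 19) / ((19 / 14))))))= 23457280 / 950497552449 - 5340160 * sqrt(27370) / 950497552449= -0.00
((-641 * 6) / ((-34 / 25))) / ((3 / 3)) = 48075 / 17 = 2827.94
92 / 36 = 23 / 9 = 2.56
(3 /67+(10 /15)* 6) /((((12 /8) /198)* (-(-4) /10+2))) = 14905 /67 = 222.46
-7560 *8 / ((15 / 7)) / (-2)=14112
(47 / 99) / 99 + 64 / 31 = 628721 / 303831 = 2.07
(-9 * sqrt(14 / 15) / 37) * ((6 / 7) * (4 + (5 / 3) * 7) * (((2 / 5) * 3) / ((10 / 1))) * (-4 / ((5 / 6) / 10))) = 18.18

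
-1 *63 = -63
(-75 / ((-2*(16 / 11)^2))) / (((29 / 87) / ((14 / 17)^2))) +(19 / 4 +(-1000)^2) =1000040.81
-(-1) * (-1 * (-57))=57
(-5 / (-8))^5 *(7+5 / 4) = 103125 / 131072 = 0.79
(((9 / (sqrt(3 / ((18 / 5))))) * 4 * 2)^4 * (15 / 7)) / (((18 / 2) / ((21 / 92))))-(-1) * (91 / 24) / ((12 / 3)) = 23219022049 / 11040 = 2103172.29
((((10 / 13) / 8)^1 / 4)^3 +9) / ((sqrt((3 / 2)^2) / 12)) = 80990333 / 1124864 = 72.00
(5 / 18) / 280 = 0.00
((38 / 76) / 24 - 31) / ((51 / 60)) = -7435 / 204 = -36.45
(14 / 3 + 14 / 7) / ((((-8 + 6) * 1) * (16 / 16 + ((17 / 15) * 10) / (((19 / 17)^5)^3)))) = -151811270298747982990 / 142865764840958131859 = -1.06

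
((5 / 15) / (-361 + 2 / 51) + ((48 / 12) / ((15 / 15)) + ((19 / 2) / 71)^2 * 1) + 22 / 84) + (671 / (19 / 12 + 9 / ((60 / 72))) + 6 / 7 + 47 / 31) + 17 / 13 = 145054197980838323 / 2334103130679684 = 62.15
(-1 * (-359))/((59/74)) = 26566/59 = 450.27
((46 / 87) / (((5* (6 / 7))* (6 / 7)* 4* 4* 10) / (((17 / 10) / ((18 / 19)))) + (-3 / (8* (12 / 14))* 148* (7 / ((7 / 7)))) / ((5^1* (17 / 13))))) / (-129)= -14560840 / 917337280203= -0.00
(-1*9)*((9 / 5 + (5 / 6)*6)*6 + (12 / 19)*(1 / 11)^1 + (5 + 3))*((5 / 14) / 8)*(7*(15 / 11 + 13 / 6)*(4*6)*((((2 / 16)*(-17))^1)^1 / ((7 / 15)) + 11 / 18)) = 45900.10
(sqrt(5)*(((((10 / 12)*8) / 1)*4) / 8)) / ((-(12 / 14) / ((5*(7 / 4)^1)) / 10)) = -6125*sqrt(5) / 18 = -760.88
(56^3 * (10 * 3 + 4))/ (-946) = -2985472/ 473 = -6311.78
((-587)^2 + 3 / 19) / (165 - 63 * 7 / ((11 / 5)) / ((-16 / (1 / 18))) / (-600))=276537423360 / 132421469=2088.31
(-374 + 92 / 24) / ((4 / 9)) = -6663 / 8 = -832.88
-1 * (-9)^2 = -81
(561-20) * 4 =2164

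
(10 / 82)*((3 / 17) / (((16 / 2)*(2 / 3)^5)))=3645 / 178432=0.02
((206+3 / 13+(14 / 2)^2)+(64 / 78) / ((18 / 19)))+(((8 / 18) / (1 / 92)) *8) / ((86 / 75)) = 8170870 / 15093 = 541.37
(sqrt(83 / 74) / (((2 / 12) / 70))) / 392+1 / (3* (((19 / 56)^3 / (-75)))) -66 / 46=-640.39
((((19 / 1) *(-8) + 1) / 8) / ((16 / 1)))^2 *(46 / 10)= 524423 / 81920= 6.40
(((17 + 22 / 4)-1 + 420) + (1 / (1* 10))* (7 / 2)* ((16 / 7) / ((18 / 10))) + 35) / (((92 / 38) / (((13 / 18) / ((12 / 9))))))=2120495 / 19872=106.71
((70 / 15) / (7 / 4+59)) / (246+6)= 2 / 6561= 0.00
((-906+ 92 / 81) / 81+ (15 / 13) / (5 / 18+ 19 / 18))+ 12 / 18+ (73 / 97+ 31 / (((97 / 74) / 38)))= 29446557425 / 33093684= 889.79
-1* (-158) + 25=183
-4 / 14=-2 / 7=-0.29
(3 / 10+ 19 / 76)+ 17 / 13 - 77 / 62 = 4963 / 8060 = 0.62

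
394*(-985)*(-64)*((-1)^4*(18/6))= 74513280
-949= -949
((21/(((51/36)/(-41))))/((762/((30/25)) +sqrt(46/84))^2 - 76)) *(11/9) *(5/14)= -3207312667020/4873909890626537 +240563400 *sqrt(966)/4873909890626537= -0.00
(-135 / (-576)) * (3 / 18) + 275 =35205 / 128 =275.04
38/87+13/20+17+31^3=51867811/1740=29809.09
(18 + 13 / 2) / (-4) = -49 / 8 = -6.12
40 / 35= 8 / 7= 1.14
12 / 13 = 0.92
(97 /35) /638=97 /22330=0.00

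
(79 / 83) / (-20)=-79 / 1660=-0.05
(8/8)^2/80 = 1/80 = 0.01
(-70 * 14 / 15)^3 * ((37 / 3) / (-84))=9949744 / 243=40945.45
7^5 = 16807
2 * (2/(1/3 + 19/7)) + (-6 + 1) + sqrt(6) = -59/16 + sqrt(6) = -1.24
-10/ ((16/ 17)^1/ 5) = -425/ 8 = -53.12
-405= -405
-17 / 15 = -1.13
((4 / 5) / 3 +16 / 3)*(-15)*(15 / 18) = -70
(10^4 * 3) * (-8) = -240000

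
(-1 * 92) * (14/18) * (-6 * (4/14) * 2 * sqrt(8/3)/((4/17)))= 6256 * sqrt(6)/9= 1702.67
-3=-3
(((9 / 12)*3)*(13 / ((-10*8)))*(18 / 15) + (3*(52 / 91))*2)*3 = 50229 / 5600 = 8.97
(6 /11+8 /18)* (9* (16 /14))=112 /11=10.18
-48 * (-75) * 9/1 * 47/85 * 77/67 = 23451120/1139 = 20589.22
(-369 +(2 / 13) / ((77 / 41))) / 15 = -369287 / 15015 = -24.59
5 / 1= 5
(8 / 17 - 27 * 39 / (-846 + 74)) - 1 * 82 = -1052091 / 13124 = -80.17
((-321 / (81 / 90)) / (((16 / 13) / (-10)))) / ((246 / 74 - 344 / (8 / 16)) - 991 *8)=-98975 / 294156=-0.34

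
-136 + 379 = 243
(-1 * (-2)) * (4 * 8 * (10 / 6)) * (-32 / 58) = -5120 / 87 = -58.85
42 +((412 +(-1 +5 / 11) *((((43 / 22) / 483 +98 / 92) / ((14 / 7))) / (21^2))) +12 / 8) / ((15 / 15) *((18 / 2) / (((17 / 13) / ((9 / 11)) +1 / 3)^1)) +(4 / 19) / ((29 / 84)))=29527031690731 / 245085632253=120.48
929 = 929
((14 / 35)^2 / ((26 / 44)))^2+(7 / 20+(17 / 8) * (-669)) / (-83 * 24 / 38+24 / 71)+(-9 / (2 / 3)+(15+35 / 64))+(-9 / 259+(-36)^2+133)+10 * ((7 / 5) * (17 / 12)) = 9092011720340147 / 6150700920000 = 1478.21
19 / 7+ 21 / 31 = 3.39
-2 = -2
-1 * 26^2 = -676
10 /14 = 0.71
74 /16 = 37 /8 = 4.62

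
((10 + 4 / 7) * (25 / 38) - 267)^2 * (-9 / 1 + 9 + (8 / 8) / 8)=299047849 / 35378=8452.93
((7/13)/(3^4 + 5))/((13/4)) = 14/7267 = 0.00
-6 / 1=-6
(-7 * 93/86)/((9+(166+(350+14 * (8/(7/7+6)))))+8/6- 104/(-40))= -9765/702964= -0.01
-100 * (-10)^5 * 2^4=160000000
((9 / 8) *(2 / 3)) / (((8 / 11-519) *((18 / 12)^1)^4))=-44 / 153927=-0.00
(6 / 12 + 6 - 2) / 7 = 9 / 14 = 0.64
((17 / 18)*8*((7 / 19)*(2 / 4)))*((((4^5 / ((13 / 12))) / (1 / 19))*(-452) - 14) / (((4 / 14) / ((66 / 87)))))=-1933934093476 / 64467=-29998822.55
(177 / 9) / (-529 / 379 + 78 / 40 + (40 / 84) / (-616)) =120525790 / 3391771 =35.53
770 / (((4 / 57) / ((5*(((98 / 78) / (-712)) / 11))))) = -162925 / 18512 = -8.80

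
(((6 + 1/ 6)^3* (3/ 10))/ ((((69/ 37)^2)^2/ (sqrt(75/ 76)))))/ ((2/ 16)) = 94931877133* sqrt(57)/ 15504310764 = 46.23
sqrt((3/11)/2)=sqrt(66)/22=0.37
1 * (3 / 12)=1 / 4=0.25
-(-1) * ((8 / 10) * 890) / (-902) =-356 / 451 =-0.79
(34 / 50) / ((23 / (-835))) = -24.69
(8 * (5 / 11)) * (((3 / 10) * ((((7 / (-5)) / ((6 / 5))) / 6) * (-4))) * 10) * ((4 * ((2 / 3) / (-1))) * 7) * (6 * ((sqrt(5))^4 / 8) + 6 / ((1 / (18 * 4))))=-2355920 / 33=-71391.52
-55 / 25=-11 / 5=-2.20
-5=-5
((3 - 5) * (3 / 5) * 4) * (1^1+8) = -216 / 5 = -43.20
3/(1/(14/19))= 42/19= 2.21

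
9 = 9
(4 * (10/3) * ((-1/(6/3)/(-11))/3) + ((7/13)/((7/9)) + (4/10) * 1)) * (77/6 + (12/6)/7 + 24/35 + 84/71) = 1861273301/95945850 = 19.40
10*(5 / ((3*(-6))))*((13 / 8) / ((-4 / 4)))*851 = 276575 / 72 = 3841.32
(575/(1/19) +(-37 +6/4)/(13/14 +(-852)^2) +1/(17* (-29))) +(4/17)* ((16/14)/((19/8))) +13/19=7280469768247658/666356043661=10925.80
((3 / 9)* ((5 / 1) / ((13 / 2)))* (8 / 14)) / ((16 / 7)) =5 / 78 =0.06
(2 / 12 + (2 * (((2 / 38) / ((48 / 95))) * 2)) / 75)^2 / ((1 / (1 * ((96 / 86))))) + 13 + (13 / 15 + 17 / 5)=502126 / 29025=17.30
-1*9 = -9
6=6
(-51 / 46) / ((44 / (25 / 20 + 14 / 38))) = -6273 / 153824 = -0.04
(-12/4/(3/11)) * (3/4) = -33/4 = -8.25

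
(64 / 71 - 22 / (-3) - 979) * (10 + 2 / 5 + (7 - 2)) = -15921521 / 1065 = -14949.78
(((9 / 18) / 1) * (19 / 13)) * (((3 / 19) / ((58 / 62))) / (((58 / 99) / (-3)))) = -27621 / 43732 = -0.63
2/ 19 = 0.11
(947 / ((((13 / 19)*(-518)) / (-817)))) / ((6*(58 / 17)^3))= 9.16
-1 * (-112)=112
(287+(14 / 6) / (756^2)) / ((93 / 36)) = 70298929 / 632772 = 111.10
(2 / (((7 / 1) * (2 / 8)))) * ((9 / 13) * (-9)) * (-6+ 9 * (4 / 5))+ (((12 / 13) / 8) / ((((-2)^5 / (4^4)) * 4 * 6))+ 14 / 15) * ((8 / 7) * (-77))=-119156 / 1365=-87.29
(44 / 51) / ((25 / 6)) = 88 / 425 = 0.21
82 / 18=41 / 9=4.56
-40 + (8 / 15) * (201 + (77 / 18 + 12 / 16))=9434 / 135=69.88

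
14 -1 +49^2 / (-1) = -2388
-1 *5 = -5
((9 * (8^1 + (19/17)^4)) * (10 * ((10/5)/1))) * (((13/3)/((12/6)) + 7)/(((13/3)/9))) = 35572684950/1085773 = 32762.54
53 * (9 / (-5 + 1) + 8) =1219 / 4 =304.75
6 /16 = 0.38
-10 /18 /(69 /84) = -0.68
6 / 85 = 0.07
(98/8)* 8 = 98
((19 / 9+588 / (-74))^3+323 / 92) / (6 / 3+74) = -662921300293 / 258186850704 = -2.57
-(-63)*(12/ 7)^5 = 2239488/ 2401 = 932.73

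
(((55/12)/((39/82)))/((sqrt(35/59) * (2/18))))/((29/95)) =42845 * sqrt(2065)/5278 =368.88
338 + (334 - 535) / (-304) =102953 / 304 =338.66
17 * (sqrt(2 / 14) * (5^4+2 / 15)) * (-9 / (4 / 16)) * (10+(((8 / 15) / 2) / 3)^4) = -26147224459816 * sqrt(7) / 47840625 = -1446031.56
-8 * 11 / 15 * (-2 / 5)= 176 / 75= 2.35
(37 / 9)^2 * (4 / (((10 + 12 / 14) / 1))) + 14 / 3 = 16765 / 1539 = 10.89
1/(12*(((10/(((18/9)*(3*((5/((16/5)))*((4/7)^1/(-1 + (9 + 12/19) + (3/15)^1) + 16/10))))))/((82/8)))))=501061/375872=1.33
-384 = -384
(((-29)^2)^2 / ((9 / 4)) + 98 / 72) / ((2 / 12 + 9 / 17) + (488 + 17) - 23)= 38476253 / 59082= 651.23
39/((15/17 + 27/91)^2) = 31111717/1108992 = 28.05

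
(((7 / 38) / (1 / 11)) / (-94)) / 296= -77 / 1057312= -0.00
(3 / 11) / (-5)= -3 / 55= -0.05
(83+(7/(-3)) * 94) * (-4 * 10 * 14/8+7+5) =23722/3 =7907.33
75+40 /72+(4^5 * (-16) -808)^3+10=-45732160276222 /9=-5081351141802.44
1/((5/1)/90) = 18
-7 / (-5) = 7 / 5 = 1.40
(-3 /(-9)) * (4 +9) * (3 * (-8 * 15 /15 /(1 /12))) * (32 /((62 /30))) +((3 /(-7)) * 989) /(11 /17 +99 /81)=-1213350561 /62062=-19550.62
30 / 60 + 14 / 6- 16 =-79 / 6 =-13.17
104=104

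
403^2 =162409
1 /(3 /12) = 4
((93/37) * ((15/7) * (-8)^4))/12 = 1838.46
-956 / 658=-478 / 329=-1.45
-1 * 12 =-12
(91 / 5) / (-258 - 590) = -91 / 4240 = -0.02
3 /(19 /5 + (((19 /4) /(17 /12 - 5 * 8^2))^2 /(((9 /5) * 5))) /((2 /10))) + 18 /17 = 8725513863 /4720904692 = 1.85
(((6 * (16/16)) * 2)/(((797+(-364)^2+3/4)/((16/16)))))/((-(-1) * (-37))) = -16/6575825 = -0.00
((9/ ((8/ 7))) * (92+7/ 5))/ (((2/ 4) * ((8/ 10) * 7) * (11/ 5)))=21015/ 176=119.40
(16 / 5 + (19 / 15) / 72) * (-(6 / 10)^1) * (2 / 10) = -139 / 360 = -0.39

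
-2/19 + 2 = 1.89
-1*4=-4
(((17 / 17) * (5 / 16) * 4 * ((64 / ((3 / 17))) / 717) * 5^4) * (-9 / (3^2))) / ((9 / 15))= -4250000 / 6453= -658.61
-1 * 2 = -2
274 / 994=137 / 497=0.28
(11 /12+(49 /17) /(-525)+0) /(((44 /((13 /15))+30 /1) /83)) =1671371 /1785000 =0.94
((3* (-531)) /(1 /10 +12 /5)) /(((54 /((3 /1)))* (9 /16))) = -944 /15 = -62.93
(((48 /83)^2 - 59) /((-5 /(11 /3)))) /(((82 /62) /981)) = 45065219529 /1412245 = 31910.34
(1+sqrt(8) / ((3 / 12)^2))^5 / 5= 20992001 / 5+134873248 * sqrt(2) / 5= 42346315.50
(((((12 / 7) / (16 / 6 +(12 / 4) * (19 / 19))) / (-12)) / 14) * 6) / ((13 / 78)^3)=-1944 / 833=-2.33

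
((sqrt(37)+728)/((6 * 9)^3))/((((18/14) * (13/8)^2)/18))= 112 * sqrt(37)/3326427+6272/255879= 0.02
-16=-16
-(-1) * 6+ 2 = 8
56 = 56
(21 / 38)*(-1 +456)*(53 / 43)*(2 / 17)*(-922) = -466914630 / 13889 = -33617.58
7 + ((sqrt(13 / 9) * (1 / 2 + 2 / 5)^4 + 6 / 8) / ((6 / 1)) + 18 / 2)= 729 * sqrt(13) / 20000 + 129 / 8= 16.26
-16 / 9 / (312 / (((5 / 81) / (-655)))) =0.00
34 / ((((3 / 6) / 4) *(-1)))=-272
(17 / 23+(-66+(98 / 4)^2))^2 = 2422509961 / 8464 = 286213.37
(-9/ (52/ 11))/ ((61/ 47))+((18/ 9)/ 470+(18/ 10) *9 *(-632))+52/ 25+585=-35976886187/ 3727100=-9652.78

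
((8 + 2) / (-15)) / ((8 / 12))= -1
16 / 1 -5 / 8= 123 / 8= 15.38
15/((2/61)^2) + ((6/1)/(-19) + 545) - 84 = 1095497/76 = 14414.43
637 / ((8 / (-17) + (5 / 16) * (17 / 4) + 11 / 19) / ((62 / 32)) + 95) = 3644732 / 547805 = 6.65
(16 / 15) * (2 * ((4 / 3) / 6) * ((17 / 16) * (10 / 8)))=17 / 27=0.63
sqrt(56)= 2 * sqrt(14)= 7.48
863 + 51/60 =17277/20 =863.85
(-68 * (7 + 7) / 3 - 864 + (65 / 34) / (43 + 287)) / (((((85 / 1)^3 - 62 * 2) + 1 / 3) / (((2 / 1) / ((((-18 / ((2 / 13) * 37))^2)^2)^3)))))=-5816913629776447895455873 / 1511023634601760221870482983637352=-0.00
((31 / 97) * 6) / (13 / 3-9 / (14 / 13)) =-7812 / 16393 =-0.48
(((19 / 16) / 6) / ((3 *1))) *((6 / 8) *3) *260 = 1235 / 32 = 38.59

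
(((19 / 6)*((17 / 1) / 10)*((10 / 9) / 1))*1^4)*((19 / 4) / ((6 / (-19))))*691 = -80572673 / 1296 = -62170.27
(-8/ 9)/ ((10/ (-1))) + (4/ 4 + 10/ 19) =1.62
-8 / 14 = -4 / 7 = -0.57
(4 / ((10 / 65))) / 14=13 / 7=1.86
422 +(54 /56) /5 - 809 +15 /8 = -107781 /280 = -384.93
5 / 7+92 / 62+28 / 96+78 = 419191 / 5208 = 80.49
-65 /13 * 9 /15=-3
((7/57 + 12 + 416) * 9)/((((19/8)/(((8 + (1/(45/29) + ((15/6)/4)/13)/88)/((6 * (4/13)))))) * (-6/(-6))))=80480142283/11436480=7037.14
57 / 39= 19 / 13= 1.46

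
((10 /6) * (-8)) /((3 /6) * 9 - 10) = 2.42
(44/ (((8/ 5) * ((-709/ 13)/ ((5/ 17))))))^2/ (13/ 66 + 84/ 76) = 8013451875/ 474467526194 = 0.02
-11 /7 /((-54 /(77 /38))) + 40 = 82201 /2052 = 40.06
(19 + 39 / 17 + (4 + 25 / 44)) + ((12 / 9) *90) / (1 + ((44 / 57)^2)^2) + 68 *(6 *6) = 27416508639313 / 10699464556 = 2562.42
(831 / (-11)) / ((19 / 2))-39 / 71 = -126153 / 14839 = -8.50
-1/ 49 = -0.02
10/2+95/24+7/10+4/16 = 1189/120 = 9.91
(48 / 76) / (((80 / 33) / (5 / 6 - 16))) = -3003 / 760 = -3.95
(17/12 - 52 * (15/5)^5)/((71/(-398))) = 30171385/426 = 70824.85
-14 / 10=-7 / 5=-1.40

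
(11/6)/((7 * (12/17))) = 187/504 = 0.37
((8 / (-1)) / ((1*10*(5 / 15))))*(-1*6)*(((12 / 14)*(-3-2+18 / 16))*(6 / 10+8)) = -71982 / 175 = -411.33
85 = 85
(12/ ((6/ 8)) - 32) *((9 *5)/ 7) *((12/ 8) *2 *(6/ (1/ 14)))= -25920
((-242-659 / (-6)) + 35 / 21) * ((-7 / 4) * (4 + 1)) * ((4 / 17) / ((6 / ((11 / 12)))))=41.05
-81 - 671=-752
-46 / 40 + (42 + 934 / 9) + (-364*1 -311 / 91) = -3649297 / 16380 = -222.79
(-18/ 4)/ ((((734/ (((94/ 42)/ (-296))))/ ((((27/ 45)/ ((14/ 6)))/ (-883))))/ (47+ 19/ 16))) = -978399/ 1504057838080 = -0.00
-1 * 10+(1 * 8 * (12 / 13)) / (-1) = -226 / 13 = -17.38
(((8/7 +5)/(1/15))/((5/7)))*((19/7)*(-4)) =-9804/7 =-1400.57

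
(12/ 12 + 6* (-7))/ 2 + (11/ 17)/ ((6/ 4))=-2047/ 102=-20.07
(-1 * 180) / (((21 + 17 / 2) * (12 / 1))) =-0.51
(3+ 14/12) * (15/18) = 125/36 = 3.47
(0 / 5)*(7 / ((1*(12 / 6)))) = 0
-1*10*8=-80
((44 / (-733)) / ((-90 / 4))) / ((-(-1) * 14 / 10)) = 88 / 46179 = 0.00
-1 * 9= -9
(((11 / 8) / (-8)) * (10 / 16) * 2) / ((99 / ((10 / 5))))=-5 / 1152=-0.00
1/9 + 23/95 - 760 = -649498/855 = -759.65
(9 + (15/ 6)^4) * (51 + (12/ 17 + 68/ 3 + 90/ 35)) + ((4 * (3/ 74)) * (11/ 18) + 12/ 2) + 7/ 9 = 3705.00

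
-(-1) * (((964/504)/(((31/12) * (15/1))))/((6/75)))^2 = 1452025/3814209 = 0.38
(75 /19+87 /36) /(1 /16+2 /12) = 5804 /209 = 27.77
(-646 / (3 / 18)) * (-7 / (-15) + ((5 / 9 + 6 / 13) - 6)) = 3413464 / 195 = 17504.94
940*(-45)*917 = -38789100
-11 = -11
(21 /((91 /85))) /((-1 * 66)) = -85 /286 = -0.30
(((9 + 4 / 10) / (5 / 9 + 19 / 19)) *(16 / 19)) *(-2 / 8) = -846 / 665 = -1.27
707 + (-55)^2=3732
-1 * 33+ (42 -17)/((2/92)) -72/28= 7801/7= 1114.43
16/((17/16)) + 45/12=1279/68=18.81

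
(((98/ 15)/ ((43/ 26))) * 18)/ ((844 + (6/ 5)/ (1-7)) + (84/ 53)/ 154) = 8912904/ 105767401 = 0.08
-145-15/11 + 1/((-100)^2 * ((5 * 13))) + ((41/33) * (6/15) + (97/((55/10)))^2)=38972960363/235950000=165.17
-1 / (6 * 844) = -1 / 5064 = -0.00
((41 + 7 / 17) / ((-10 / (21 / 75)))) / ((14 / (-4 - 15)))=3344 / 2125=1.57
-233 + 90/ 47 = -10861/ 47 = -231.09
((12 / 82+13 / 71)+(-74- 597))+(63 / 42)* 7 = -3843513 / 5822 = -660.17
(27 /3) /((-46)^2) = 9 /2116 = 0.00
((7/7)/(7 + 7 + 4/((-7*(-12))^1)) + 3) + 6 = 2676/295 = 9.07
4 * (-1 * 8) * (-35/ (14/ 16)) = 1280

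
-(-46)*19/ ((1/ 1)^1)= 874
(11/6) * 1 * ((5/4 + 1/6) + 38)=5203/72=72.26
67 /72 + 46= 3379 /72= 46.93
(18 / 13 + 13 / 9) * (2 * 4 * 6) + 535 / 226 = 1217761 / 8814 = 138.16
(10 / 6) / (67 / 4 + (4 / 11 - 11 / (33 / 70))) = -220 / 821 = -0.27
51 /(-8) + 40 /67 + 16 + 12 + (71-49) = 23703 /536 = 44.22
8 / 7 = 1.14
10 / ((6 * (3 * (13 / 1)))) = 5 / 117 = 0.04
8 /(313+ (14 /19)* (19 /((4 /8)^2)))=8 /369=0.02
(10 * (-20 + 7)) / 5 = -26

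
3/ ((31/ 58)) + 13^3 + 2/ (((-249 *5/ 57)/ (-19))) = 28358997/ 12865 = 2204.35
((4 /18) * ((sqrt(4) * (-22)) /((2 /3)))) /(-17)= 44 /51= 0.86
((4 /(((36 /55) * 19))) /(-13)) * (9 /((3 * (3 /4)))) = -220 /2223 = -0.10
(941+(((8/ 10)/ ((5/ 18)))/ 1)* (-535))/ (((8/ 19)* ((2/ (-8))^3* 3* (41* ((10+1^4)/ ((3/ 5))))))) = 455848/ 11275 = 40.43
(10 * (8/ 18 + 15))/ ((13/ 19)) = 26410/ 117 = 225.73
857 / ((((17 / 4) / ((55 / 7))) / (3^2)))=1696860 / 119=14259.33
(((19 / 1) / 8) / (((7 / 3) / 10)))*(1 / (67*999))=95 / 624708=0.00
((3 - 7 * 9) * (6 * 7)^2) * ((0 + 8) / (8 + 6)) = -60480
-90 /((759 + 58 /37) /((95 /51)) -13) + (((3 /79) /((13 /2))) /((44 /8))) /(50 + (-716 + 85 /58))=-68873084910033 /302507362436708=-0.23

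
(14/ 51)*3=14/ 17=0.82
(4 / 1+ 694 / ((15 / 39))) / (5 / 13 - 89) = -19591 / 960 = -20.41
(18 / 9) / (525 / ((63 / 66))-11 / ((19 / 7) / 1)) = 38 / 10373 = 0.00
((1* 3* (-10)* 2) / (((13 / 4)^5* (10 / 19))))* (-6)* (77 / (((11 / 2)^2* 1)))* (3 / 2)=29417472 / 4084223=7.20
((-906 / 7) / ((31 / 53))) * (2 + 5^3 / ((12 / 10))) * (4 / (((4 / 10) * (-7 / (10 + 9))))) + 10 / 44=434883175 / 682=637658.61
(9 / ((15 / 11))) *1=33 / 5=6.60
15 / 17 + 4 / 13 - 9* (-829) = 1649144 / 221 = 7462.19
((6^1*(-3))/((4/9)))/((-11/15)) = 1215/22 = 55.23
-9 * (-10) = 90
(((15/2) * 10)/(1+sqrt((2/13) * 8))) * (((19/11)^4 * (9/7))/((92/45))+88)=-286817296025/9428804+22062868925 * sqrt(13)/2357201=3327.88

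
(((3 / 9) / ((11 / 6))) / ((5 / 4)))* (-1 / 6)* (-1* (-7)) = -0.17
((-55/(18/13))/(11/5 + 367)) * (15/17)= -1375/14484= -0.09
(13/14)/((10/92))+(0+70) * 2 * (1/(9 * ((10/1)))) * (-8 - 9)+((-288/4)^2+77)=1651576/315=5243.10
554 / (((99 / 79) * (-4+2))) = -21883 / 99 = -221.04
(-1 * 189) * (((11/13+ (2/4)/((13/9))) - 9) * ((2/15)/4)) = 12789/260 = 49.19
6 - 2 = 4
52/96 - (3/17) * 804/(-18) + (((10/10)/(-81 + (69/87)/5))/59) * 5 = 1188363263/141085992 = 8.42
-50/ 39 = -1.28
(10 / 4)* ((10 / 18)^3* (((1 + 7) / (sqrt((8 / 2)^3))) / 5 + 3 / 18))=0.16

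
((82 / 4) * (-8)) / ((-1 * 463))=0.35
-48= -48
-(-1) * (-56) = -56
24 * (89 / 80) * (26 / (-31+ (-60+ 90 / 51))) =-59007 / 7585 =-7.78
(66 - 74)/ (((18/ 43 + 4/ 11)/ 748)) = -1415216/ 185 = -7649.82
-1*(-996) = 996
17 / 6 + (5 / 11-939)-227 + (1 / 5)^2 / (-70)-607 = -1769.71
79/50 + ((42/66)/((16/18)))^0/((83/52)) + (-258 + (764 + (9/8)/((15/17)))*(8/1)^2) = 202195497/4150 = 48721.81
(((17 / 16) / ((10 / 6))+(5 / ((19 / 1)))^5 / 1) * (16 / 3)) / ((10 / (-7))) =-2.38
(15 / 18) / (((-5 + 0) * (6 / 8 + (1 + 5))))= -2 / 81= -0.02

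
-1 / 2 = -0.50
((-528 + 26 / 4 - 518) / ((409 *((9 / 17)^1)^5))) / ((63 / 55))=-859013485 / 16100694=-53.35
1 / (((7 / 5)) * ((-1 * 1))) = -5 / 7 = -0.71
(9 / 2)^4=6561 / 16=410.06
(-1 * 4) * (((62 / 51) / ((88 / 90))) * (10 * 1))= -9300 / 187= -49.73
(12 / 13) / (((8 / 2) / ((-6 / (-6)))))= 3 / 13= 0.23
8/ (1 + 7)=1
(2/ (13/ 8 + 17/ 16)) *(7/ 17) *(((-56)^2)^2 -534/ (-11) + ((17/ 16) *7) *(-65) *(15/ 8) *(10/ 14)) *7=678460227655/ 32164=21093776.51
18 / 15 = 6 / 5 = 1.20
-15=-15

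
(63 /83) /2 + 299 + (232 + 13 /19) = 1678129 /3154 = 532.06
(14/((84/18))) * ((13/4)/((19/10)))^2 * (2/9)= 4225/2166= 1.95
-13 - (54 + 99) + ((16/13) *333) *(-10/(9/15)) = -6996.77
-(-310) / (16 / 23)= 445.62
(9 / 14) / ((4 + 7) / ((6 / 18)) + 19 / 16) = 72 / 3829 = 0.02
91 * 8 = 728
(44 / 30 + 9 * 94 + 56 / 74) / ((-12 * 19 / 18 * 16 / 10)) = -117691 / 2812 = -41.85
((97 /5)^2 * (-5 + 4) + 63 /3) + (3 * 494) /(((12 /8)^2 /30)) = 485116 /25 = 19404.64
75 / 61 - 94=-5659 / 61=-92.77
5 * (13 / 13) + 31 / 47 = 266 / 47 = 5.66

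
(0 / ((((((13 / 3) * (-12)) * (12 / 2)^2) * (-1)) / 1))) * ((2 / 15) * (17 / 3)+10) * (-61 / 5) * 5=0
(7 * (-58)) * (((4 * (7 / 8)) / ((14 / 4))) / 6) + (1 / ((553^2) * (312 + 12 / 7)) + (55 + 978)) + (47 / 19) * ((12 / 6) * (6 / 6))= 1768624158523 / 1822796388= 970.28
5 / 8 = 0.62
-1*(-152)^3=3511808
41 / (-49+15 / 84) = -0.84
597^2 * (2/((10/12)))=4276908/5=855381.60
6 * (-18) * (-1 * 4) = 432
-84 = -84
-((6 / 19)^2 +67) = -24223 / 361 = -67.10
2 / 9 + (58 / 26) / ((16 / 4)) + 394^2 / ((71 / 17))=37169.96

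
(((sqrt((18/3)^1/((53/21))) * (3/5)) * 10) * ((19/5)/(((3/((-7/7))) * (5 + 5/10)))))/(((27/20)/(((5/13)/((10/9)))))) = -152 * sqrt(742)/7579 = -0.55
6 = 6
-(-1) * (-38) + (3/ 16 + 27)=-173/ 16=-10.81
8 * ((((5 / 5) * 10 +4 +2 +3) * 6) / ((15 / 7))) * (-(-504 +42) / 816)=20482 / 85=240.96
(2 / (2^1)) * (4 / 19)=4 / 19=0.21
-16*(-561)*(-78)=-700128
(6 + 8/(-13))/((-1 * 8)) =-35/52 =-0.67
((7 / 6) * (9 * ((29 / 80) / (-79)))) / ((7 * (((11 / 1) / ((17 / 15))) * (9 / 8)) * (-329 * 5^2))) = 493 / 6432772500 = 0.00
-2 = -2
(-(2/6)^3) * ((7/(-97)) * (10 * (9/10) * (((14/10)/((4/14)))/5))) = 343/14550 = 0.02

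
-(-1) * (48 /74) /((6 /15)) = 60 /37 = 1.62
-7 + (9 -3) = -1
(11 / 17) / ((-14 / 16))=-88 / 119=-0.74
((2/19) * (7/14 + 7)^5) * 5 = 3796875/304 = 12489.72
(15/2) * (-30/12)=-75/4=-18.75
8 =8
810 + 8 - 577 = 241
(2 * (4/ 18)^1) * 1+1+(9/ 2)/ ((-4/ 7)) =-463/ 72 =-6.43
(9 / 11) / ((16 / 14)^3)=3087 / 5632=0.55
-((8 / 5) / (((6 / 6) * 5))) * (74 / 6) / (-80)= 37 / 750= 0.05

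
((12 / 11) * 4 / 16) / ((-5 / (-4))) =12 / 55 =0.22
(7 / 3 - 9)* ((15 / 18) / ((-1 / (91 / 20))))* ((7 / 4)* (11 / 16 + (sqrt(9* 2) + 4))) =3185* sqrt(2) / 24 + 79625 / 384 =395.03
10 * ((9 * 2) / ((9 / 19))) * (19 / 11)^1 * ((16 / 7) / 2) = 57760 / 77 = 750.13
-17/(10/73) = -1241/10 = -124.10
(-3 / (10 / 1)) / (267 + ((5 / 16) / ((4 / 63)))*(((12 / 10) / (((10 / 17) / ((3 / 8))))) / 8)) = -2048 / 1825933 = -0.00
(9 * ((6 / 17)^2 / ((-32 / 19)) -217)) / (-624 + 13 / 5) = 22584375 / 7183384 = 3.14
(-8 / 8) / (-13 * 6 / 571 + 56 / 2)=-571 / 15910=-0.04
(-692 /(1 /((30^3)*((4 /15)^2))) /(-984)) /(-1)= -55360 /41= -1350.24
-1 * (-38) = 38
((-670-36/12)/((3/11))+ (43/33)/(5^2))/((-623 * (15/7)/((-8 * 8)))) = -14476672/122375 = -118.30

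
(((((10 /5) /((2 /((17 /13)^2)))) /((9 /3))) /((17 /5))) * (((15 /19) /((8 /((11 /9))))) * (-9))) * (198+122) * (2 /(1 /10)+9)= -5423000 /3211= -1688.88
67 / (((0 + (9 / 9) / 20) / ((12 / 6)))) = 2680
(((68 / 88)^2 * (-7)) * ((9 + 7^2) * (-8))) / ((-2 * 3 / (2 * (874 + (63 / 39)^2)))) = -34765360196 / 61347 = -566700.25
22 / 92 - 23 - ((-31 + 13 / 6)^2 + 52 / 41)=-855.39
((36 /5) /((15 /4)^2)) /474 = 32 /29625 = 0.00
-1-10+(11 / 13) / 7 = -990 / 91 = -10.88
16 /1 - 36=-20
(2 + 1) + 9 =12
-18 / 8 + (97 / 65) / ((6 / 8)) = -203 / 780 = -0.26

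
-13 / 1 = -13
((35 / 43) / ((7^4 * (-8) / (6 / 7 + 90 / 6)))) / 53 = -555 / 43775032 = -0.00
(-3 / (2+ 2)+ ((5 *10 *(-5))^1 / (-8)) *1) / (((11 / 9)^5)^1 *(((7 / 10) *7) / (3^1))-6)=-54029835 / 2737321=-19.74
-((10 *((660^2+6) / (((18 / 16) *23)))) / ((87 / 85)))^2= -974906625976960000 / 36036009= -27053679167.88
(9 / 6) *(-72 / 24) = -9 / 2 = -4.50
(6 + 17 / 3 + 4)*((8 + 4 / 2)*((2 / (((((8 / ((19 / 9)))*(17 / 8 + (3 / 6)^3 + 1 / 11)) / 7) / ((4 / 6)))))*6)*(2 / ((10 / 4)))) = 2200352 / 2781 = 791.21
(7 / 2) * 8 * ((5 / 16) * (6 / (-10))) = -21 / 4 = -5.25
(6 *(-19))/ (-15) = 38/ 5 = 7.60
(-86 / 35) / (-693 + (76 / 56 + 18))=172 / 47155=0.00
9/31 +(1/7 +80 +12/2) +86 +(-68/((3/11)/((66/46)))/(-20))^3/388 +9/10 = 24084287908231/128051591500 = 188.08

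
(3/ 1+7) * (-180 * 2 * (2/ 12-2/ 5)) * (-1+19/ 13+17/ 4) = 51450/ 13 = 3957.69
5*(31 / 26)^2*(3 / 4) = 14415 / 2704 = 5.33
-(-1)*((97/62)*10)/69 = 0.23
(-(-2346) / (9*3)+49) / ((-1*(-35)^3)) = 1223 / 385875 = 0.00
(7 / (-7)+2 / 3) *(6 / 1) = -2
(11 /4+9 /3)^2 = 33.06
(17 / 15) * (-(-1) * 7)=119 / 15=7.93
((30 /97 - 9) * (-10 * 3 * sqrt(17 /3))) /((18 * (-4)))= -1405 * sqrt(51) /1164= -8.62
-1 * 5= -5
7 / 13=0.54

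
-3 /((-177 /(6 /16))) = 3 /472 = 0.01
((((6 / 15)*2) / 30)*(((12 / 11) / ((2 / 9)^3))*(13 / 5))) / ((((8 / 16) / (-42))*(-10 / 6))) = 2388204 / 6875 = 347.38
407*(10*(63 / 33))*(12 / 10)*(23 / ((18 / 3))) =35742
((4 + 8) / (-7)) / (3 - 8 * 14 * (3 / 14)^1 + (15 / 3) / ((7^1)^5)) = 14406 / 176471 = 0.08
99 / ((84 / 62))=1023 / 14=73.07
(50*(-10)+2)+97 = -401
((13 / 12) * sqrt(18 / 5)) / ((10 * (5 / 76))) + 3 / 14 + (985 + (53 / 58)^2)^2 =247 * sqrt(10) / 250 + 76987211803351 / 79215472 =971874.02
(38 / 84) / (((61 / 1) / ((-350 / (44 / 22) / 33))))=-475 / 12078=-0.04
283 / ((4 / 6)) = 849 / 2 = 424.50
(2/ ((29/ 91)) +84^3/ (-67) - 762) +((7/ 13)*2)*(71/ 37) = -8971983686/ 934583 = -9599.99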